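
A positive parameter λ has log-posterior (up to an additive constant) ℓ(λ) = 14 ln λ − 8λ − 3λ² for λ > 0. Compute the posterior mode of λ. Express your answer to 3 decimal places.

ℓ'(λ) = 14/λ − 8 − 6λ. Setting this to zero and multiplying by λ: 6λ² + 8λ − 14 = 0.
λ = (−8 + √(8² + 4·6·14)) / (2·6) = (−8 + √400) / 12 = (−8 + 20)/12 = 1.
ℓ''(λ) = −14/λ² − 6 < 0, confirming a maximum.

λ̂_MAP = 1.000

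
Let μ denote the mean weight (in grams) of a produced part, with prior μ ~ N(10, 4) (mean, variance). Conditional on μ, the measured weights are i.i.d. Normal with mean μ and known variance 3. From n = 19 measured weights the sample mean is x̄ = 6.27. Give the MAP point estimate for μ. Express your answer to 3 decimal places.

μ̂_MAP = 6.412

n = 19, x̄ = 6.27.
For a Normal prior and Normal likelihood with known variance, the posterior is Normal; its mode equals its mean, the precision-weighted average.
Prior precision 1/σ₀² = 1/4 = 0.25; data precision n/σ² = 19/3.
μ̂ = (0.25·10 + (19/3)·6.27) / (0.25 + 19/3) = 42.21/(79/12) = 12663/1975 ≈ 6.412.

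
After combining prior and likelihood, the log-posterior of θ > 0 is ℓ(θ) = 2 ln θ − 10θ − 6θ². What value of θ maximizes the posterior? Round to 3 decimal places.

θ̂_MAP = 0.167

ℓ'(θ) = 2/θ − 10 − 12θ. Setting this to zero and multiplying by θ: 12θ² + 10θ − 2 = 0.
θ = (−10 + √(10² + 4·12·2)) / (2·12) = (−10 + √196) / 24 = (−10 + 14)/24 = 1/6.
ℓ''(θ) = −2/θ² − 12 < 0, confirming a maximum.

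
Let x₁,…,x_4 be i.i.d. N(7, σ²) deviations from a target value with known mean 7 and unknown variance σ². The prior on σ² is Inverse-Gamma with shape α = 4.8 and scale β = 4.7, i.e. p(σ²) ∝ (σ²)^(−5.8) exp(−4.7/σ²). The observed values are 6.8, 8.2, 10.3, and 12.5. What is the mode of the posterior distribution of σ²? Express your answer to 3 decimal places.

Sum of squared deviations about the known mean: SS = (6.8−7)² + (8.2−7)² + (10.3−7)² + (12.5−7)² = 42.62.
The Normal likelihood contributes (σ²)^(−n/2) exp(−SS/(2σ²)), so the posterior is Inverse-Gamma(α + n/2, β + SS/2) = Inverse-Gamma(6.8, 26.01).
The mode of Inverse-Gamma(a, b) is b/(a+1) = 26.01/7.8 ≈ 3.335.

σ̂²_MAP = 3.335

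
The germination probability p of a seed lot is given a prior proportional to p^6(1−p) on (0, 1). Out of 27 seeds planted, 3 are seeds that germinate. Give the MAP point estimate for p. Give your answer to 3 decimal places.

The prior density ∝ p^6(1−p)^1 is the kernel of Beta(7, 2).
Data: 3 successes in 27 trials. The binomial likelihood contributes p^3(1−p)^24, so the posterior is Beta(7+3, 2+24) = Beta(10, 26).
For Beta(a, b) with a, b > 1 the mode is (a−1)/(a+b−2) = 9/34 ≈ 0.265.

p̂_MAP = 0.265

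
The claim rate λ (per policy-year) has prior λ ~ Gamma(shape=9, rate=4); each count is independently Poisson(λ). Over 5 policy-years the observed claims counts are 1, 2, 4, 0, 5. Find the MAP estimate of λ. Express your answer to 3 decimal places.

λ̂_MAP = 2.222

Σxᵢ = 1+2+4+0+5 = 12, with n = 5.
Posterior ∝ λ^8e^(−4λ) · λ^12e^(−5λ) = λ^20e^(−9λ), i.e. Gamma(shape=21, rate=9).
The mode of a Gamma(a, b) with a ≥ 1 (shape–rate) is (a−1)/b = 20/9 ≈ 2.222.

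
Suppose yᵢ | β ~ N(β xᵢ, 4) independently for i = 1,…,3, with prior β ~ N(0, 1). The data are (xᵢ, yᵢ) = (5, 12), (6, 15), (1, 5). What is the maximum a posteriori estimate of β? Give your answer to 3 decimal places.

β̂_MAP = 2.348

log p(β | y) = −Σ(yᵢ − βxᵢ)²/(2·4) − β²/(2·1) + const.
Setting the derivative to zero: Σxᵢ(yᵢ − βxᵢ)/4 − β/1 = 0, so β = Σxᵢyᵢ / (Σxᵢ² + σ²/τ²).
Σxᵢyᵢ = 5·12 + 6·15 + 1·5 = 155; Σxᵢ² = 62; σ²/τ² = 4.
β̂_MAP = 155 / (62 + 4) = 155/66 ≈ 2.348.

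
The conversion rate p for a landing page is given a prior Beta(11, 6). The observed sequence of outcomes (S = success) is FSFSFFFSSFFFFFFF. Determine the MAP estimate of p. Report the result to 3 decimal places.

Prior: Beta(11, 6).
Data: 4 successes in 16 trials (from the sequence). The binomial likelihood contributes p^4(1−p)^12, so the posterior is Beta(11+4, 6+12) = Beta(15, 18).
For Beta(a, b) with a, b > 1 the mode is (a−1)/(a+b−2) = 14/31 ≈ 0.452.

p̂_MAP = 0.452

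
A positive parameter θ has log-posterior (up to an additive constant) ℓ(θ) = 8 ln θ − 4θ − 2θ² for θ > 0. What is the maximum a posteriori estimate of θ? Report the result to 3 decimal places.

ℓ'(θ) = 8/θ − 4 − 4θ. Setting this to zero and multiplying by θ: 4θ² + 4θ − 8 = 0.
θ = (−4 + √(4² + 4·4·8)) / (2·4) = (−4 + √144) / 8 = (−4 + 12)/8 = 1.
ℓ''(θ) = −8/θ² − 4 < 0, confirming a maximum.

θ̂_MAP = 1.000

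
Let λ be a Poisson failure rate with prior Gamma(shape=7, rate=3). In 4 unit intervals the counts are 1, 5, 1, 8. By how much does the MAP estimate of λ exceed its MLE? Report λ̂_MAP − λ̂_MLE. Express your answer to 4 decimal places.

Σxᵢ = 15. Posterior is Gamma(22, 7); MAP = (22−1)/7 = 21/7 ≈ 3.00000.
MLE = x̄ = 15/4 ≈ 3.75000.
Difference = 21/7 − 15/4 = -3/4 ≈ -0.7500.

MAP − MLE = -0.7500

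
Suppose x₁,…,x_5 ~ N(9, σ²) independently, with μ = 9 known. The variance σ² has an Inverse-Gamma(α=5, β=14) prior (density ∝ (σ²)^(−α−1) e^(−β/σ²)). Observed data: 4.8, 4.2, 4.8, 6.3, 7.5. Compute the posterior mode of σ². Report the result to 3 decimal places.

σ̂²_MAP = 5.639

Sum of squared deviations about the known mean: SS = (4.8−9)² + (4.2−9)² + (4.8−9)² + (6.3−9)² + (7.5−9)² = 67.86.
The Normal likelihood contributes (σ²)^(−n/2) exp(−SS/(2σ²)), so the posterior is Inverse-Gamma(α + n/2, β + SS/2) = Inverse-Gamma(7.5, 47.93).
The mode of Inverse-Gamma(a, b) is b/(a+1) = 47.93/8.5 ≈ 5.639.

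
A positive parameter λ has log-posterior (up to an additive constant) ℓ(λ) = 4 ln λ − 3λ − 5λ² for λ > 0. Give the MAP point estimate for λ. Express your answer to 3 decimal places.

λ̂_MAP = 0.500

ℓ'(λ) = 4/λ − 3 − 10λ. Setting this to zero and multiplying by λ: 10λ² + 3λ − 4 = 0.
λ = (−3 + √(3² + 4·10·4)) / (2·10) = (−3 + √169) / 20 = (−3 + 13)/20 = 1/2.
ℓ''(λ) = −4/λ² − 10 < 0, confirming a maximum.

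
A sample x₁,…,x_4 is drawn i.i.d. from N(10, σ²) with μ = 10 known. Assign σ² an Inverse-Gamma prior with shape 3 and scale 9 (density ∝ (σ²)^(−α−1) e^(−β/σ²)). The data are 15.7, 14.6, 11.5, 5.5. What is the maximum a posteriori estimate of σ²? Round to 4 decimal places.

Sum of squared deviations about the known mean: SS = (15.7−10)² + (14.6−10)² + (11.5−10)² + (5.5−10)² = 76.15.
The Normal likelihood contributes (σ²)^(−n/2) exp(−SS/(2σ²)), so the posterior is Inverse-Gamma(α + n/2, β + SS/2) = Inverse-Gamma(5, 47.075).
The mode of Inverse-Gamma(a, b) is b/(a+1) = 47.075/6 ≈ 7.8458.

σ̂²_MAP = 7.8458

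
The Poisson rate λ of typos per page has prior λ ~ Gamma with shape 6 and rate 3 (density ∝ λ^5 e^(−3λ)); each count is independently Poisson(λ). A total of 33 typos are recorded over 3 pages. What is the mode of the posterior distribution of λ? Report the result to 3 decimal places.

λ̂_MAP = 6.333

Σxᵢ = 33, n = 3.
Posterior ∝ λ^5e^(−3λ) · λ^33e^(−3λ) = λ^38e^(−6λ), i.e. Gamma(shape=39, rate=6).
The mode of a Gamma(a, b) with a ≥ 1 (shape–rate) is (a−1)/b = 38/6 ≈ 6.333.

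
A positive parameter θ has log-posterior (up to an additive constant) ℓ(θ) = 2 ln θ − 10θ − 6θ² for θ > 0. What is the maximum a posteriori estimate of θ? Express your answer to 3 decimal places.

θ̂_MAP = 0.167

ℓ'(θ) = 2/θ − 10 − 12θ. Setting this to zero and multiplying by θ: 12θ² + 10θ − 2 = 0.
θ = (−10 + √(10² + 4·12·2)) / (2·12) = (−10 + √196) / 24 = (−10 + 14)/24 = 1/6.
ℓ''(θ) = −2/θ² − 12 < 0, confirming a maximum.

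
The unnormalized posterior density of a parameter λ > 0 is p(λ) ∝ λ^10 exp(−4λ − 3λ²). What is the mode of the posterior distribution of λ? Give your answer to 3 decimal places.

ℓ'(λ) = 10/λ − 4 − 6λ. Setting this to zero and multiplying by λ: 6λ² + 4λ − 10 = 0.
λ = (−4 + √(4² + 4·6·10)) / (2·6) = (−4 + √256) / 12 = (−4 + 16)/12 = 1.
ℓ''(λ) = −10/λ² − 6 < 0, confirming a maximum.

λ̂_MAP = 1.000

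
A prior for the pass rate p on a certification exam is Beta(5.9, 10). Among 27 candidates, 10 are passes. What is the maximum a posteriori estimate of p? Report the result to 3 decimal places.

p̂_MAP = 0.364

Prior: Beta(5.9, 10).
Data: 10 successes in 27 trials. The binomial likelihood contributes p^10(1−p)^17, so the posterior is Beta(5.9+10, 10+17) = Beta(15.9, 27).
For Beta(a, b) with a, b > 1 the mode is (a−1)/(a+b−2) = 14.9/40.9 ≈ 0.364.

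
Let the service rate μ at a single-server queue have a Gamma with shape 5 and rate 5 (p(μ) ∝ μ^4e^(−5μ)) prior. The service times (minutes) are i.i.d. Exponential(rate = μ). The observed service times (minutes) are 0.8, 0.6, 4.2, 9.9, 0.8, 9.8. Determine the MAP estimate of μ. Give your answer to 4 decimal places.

The Exponential(rate=μ) likelihood is ∝ μ^n e^(−μΣtᵢ). Here n = 6 and Σtᵢ = 0.8 + 0.6 + 4.2 + 9.9 + 0.8 + 9.8 = 26.1.
Posterior ∝ μ^4e^(−5μ) · μ^6e^(−26.1μ) = μ^10e^(−31.1μ), i.e. Gamma(11, 31.1).
Mode = (a−1)/b = 10/31.1 ≈ 0.3215.

μ̂_MAP = 0.3215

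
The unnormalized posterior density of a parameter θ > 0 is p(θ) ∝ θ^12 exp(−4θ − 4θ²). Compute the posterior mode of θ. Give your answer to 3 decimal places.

θ̂_MAP = 1.000

ℓ'(θ) = 12/θ − 4 − 8θ. Setting this to zero and multiplying by θ: 8θ² + 4θ − 12 = 0.
θ = (−4 + √(4² + 4·8·12)) / (2·8) = (−4 + √400) / 16 = (−4 + 20)/16 = 1.
ℓ''(θ) = −12/θ² − 8 < 0, confirming a maximum.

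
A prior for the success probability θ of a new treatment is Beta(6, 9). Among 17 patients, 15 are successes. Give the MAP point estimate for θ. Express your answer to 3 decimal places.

Prior: Beta(6, 9).
Data: 15 successes in 17 trials. The binomial likelihood contributes θ^15(1−θ)^2, so the posterior is Beta(6+15, 9+2) = Beta(21, 11).
For Beta(a, b) with a, b > 1 the mode is (a−1)/(a+b−2) = 20/30 ≈ 0.667.

θ̂_MAP = 0.667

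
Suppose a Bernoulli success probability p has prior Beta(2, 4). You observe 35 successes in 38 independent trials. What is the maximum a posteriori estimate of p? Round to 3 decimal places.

Prior: Beta(2, 4).
Data: 35 successes in 38 trials. The binomial likelihood contributes p^35(1−p)^3, so the posterior is Beta(2+35, 4+3) = Beta(37, 7).
For Beta(a, b) with a, b > 1 the mode is (a−1)/(a+b−2) = 36/42 ≈ 0.857.

p̂_MAP = 0.857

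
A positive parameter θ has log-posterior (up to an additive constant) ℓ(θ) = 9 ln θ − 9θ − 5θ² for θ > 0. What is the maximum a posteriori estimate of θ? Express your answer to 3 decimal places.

ℓ'(θ) = 9/θ − 9 − 10θ. Setting this to zero and multiplying by θ: 10θ² + 9θ − 9 = 0.
θ = (−9 + √(9² + 4·10·9)) / (2·10) = (−9 + √441) / 20 = (−9 + 21)/20 = 3/5.
ℓ''(θ) = −9/θ² − 10 < 0, confirming a maximum.

θ̂_MAP = 0.600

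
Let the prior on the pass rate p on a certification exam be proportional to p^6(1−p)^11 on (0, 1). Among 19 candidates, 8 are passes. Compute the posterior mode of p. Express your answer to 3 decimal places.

p̂_MAP = 0.389

The prior density ∝ p^6(1−p)^11 is the kernel of Beta(7, 12).
Data: 8 successes in 19 trials. The binomial likelihood contributes p^8(1−p)^11, so the posterior is Beta(7+8, 12+11) = Beta(15, 23).
For Beta(a, b) with a, b > 1 the mode is (a−1)/(a+b−2) = 14/36 ≈ 0.389.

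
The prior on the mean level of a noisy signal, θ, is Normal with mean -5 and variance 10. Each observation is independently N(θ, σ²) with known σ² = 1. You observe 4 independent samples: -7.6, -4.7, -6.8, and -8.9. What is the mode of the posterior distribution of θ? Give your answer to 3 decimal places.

n = 4; x̄ = ((-7.6) + (-4.7) + (-6.8) + (-8.9))/4 = -28/4 = -7.
For a Normal prior and Normal likelihood with known variance, the posterior is Normal; its mode equals its mean, the precision-weighted average.
Prior precision 1/σ₀² = 1/10 = 0.1; data precision n/σ² = 4/1 = 4.
θ̂ = (0.1·(-5) + 4·(-7)) / (0.1 + 4) = (-28.5)/4.1 = -285/41 ≈ -6.951.

θ̂_MAP = -6.951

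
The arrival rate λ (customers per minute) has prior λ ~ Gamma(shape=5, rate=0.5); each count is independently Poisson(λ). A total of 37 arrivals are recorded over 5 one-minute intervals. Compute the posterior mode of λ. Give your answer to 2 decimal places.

λ̂_MAP = 7.45

Σxᵢ = 37, n = 5.
Posterior ∝ λ^4e^(−0.5λ) · λ^37e^(−5λ) = λ^41e^(−5.5λ), i.e. Gamma(shape=42, rate=5.5).
The mode of a Gamma(a, b) with a ≥ 1 (shape–rate) is (a−1)/b = 41/5.5 ≈ 7.45.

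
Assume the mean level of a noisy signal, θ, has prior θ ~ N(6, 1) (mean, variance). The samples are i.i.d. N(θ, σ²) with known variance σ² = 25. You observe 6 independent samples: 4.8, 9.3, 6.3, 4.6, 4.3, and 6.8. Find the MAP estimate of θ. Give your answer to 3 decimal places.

n = 6; x̄ = (4.8 + 9.3 + 6.3 + 4.6 + 4.3 + 6.8)/6 = 36.1/6 = 361/60 ≈ 6.0167.
For a Normal prior and Normal likelihood with known variance, the posterior is Normal; its mode equals its mean, the precision-weighted average.
Prior precision 1/σ₀² = 1/1 = 1; data precision n/σ² = 6/25 = 0.24.
θ̂ = (1·6 + 0.24·(361/60)) / (1 + 0.24) = 7.444/1.24 = 1861/310 ≈ 6.003.

θ̂_MAP = 6.003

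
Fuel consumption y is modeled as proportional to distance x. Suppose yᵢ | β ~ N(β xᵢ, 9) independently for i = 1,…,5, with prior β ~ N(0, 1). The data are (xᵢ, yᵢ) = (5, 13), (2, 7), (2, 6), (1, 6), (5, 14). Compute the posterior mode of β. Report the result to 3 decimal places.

β̂_MAP = 2.456

log p(β | y) = −Σ(yᵢ − βxᵢ)²/(2·9) − β²/(2·1) + const.
Setting the derivative to zero: Σxᵢ(yᵢ − βxᵢ)/9 − β/1 = 0, so β = Σxᵢyᵢ / (Σxᵢ² + σ²/τ²).
Σxᵢyᵢ = 5·13 + 2·7 + 2·6 + 1·6 + 5·14 = 167; Σxᵢ² = 59; σ²/τ² = 9.
β̂_MAP = 167 / (59 + 9) = 167/68 ≈ 2.456.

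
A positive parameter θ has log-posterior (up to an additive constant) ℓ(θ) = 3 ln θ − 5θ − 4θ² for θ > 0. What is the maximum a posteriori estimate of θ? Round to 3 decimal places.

ℓ'(θ) = 3/θ − 5 − 8θ. Setting this to zero and multiplying by θ: 8θ² + 5θ − 3 = 0.
θ = (−5 + √(5² + 4·8·3)) / (2·8) = (−5 + √121) / 16 = (−5 + 11)/16 = 3/8.
ℓ''(θ) = −3/θ² − 8 < 0, confirming a maximum.

θ̂_MAP = 0.375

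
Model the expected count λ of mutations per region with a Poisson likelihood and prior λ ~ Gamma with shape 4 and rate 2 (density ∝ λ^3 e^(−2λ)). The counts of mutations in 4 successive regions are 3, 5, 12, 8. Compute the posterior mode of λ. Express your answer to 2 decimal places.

Σxᵢ = 3+5+12+8 = 28, with n = 4.
Posterior ∝ λ^3e^(−2λ) · λ^28e^(−4λ) = λ^31e^(−6λ), i.e. Gamma(shape=32, rate=6).
The mode of a Gamma(a, b) with a ≥ 1 (shape–rate) is (a−1)/b = 31/6 ≈ 5.17.

λ̂_MAP = 5.17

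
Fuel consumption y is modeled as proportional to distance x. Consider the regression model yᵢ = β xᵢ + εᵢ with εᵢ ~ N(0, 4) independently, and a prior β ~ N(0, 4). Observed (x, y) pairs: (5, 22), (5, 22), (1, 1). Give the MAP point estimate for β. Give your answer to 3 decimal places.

log p(β | y) = −Σ(yᵢ − βxᵢ)²/(2·4) − β²/(2·4) + const.
Setting the derivative to zero: Σxᵢ(yᵢ − βxᵢ)/4 − β/4 = 0, so β = Σxᵢyᵢ / (Σxᵢ² + σ²/τ²).
Σxᵢyᵢ = 5·22 + 5·22 + 1·1 = 221; Σxᵢ² = 51; σ²/τ² = 1.
β̂_MAP = 221 / (51 + 1) = 221/52 ≈ 4.250.

β̂_MAP = 4.250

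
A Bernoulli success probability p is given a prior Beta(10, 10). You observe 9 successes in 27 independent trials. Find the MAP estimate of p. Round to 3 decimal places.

p̂_MAP = 0.400

Prior: Beta(10, 10).
Data: 9 successes in 27 trials. The binomial likelihood contributes p^9(1−p)^18, so the posterior is Beta(10+9, 10+18) = Beta(19, 28).
For Beta(a, b) with a, b > 1 the mode is (a−1)/(a+b−2) = 18/45 ≈ 0.400.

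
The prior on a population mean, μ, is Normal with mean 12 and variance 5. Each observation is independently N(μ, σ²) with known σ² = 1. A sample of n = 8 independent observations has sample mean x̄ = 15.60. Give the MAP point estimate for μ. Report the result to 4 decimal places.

μ̂_MAP = 15.5122

n = 8, x̄ = 15.60.
For a Normal prior and Normal likelihood with known variance, the posterior is Normal; its mode equals its mean, the precision-weighted average.
Prior precision 1/σ₀² = 1/5 = 0.2; data precision n/σ² = 8/1 = 8.
μ̂ = (0.2·12 + 8·15.6) / (0.2 + 8) = 127.2/8.2 = 636/41 ≈ 15.5122.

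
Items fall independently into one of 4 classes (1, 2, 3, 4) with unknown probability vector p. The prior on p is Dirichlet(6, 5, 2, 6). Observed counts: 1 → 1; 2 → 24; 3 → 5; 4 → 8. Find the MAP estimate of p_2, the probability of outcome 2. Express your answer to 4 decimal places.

The posterior is Dirichlet(αᵢ + nᵢ) = Dirichlet(7, 29, 7, 14).
For a Dirichlet(a₁,…,a_K) with all aᵢ > 1, the mode has j-th component (aⱼ − 1)/(Σaᵢ − K).
Here Σaᵢ = 57 and K = 4, so p_2 = (29 − 1)/(57 − 4) = 28/53 ≈ 0.5283.

MAP estimate: 0.5283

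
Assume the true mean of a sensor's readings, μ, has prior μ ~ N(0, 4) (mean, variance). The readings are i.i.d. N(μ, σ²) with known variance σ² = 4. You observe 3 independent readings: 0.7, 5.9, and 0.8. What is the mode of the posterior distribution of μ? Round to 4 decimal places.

μ̂_MAP = 1.8500

n = 3; x̄ = (0.7 + 5.9 + 0.8)/3 = 7.4/3 = 37/15 ≈ 2.4667.
For a Normal prior and Normal likelihood with known variance, the posterior is Normal; its mode equals its mean, the precision-weighted average.
Prior precision 1/σ₀² = 1/4 = 0.25; data precision n/σ² = 3/4 = 0.75.
μ̂ = (0.25·0 + 0.75·(37/15)) / (0.25 + 0.75) = 1.85/1 = 1.8500.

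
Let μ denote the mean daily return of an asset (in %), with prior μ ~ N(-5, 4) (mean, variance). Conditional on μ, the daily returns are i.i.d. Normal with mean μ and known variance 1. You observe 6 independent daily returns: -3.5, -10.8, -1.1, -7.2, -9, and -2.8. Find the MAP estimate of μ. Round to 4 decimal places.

μ̂_MAP = -5.7040

n = 6; x̄ = ((-3.5) + (-10.8) + (-1.1) + (-7.2) + (-9) + (-2.8))/6 = -34.4/6 = -86/15 ≈ -5.7333.
For a Normal prior and Normal likelihood with known variance, the posterior is Normal; its mode equals its mean, the precision-weighted average.
Prior precision 1/σ₀² = 1/4 = 0.25; data precision n/σ² = 6/1 = 6.
μ̂ = (0.25·(-5) + 6·(-86/15)) / (0.25 + 6) = (-35.65)/6.25 = -5.7040.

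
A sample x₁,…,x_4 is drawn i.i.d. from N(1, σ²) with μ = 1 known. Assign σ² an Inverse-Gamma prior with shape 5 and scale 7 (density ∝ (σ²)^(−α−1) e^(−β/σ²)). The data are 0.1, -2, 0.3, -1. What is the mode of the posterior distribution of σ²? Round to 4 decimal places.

σ̂²_MAP = 1.7688

Sum of squared deviations about the known mean: SS = (0.1−1)² + (-2−1)² + (0.3−1)² + (-1−1)² = 14.3.
The Normal likelihood contributes (σ²)^(−n/2) exp(−SS/(2σ²)), so the posterior is Inverse-Gamma(α + n/2, β + SS/2) = Inverse-Gamma(7, 14.15).
The mode of Inverse-Gamma(a, b) is b/(a+1) = 14.15/8 ≈ 1.7688.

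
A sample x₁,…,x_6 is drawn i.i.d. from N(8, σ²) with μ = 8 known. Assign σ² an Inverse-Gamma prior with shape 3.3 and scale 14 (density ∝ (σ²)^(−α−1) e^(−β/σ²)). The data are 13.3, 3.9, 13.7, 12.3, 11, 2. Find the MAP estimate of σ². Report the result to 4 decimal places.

Sum of squared deviations about the known mean: SS = (13.3−8)² + (3.9−8)² + (13.7−8)² + (12.3−8)² + (11−8)² + (2−8)² = 140.88.
The Normal likelihood contributes (σ²)^(−n/2) exp(−SS/(2σ²)), so the posterior is Inverse-Gamma(α + n/2, β + SS/2) = Inverse-Gamma(6.3, 84.44).
The mode of Inverse-Gamma(a, b) is b/(a+1) = 84.44/7.3 ≈ 11.5671.

σ̂²_MAP = 11.5671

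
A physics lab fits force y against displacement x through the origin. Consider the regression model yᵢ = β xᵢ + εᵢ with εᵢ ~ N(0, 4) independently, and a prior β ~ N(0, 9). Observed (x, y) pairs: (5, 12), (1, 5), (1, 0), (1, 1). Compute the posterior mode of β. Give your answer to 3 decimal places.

log p(β | y) = −Σ(yᵢ − βxᵢ)²/(2·4) − β²/(2·9) + const.
Setting the derivative to zero: Σxᵢ(yᵢ − βxᵢ)/4 − β/9 = 0, so β = Σxᵢyᵢ / (Σxᵢ² + σ²/τ²).
Σxᵢyᵢ = 5·12 + 1·5 + 1·0 + 1·1 = 66; Σxᵢ² = 28; σ²/τ² = 4/9.
β̂_MAP = 66 / (28 + 4/9) = 66/(256/9) = 297/128 ≈ 2.320.

β̂_MAP = 2.320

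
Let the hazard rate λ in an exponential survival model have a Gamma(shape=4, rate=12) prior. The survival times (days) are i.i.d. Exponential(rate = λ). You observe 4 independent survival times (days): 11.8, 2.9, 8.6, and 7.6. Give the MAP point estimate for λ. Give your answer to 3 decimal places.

The Exponential(rate=λ) likelihood is ∝ λ^n e^(−λΣtᵢ). Here n = 4 and Σtᵢ = 11.8 + 2.9 + 8.6 + 7.6 = 30.9.
Posterior ∝ λ^3e^(−12λ) · λ^4e^(−30.9λ) = λ^7e^(−42.9λ), i.e. Gamma(8, 42.9).
Mode = (a−1)/b = 7/42.9 ≈ 0.163.

λ̂_MAP = 0.163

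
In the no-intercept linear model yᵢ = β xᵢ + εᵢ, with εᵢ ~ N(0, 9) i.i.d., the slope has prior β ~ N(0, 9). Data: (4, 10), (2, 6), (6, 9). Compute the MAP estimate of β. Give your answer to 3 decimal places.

β̂_MAP = 1.860

log p(β | y) = −Σ(yᵢ − βxᵢ)²/(2·9) − β²/(2·9) + const.
Setting the derivative to zero: Σxᵢ(yᵢ − βxᵢ)/9 − β/9 = 0, so β = Σxᵢyᵢ / (Σxᵢ² + σ²/τ²).
Σxᵢyᵢ = 4·10 + 2·6 + 6·9 = 106; Σxᵢ² = 56; σ²/τ² = 1.
β̂_MAP = 106 / (56 + 1) = 106/57 ≈ 1.860.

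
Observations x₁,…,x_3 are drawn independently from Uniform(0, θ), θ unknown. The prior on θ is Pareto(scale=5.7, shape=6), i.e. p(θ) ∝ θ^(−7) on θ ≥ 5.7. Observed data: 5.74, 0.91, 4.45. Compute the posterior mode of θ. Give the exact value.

θ̂_MAP = 5.74

The Uniform(0, θ) likelihood is θ^(−n) for θ ≥ max(xᵢ), zero otherwise. Here max(xᵢ) = 5.74.
Posterior ∝ θ^(−7) · θ^(−3) = θ^(−10) on θ ≥ max(5.7, 5.74) = 5.74.
This density is strictly decreasing in θ, so the posterior mode lies at the lower boundary of the support.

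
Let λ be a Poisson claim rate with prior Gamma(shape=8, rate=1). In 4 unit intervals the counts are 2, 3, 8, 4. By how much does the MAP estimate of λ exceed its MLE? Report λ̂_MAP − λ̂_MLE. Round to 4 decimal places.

Σxᵢ = 17. Posterior is Gamma(25, 5); MAP = (25−1)/5 = 24/5 ≈ 4.80000.
MLE = x̄ = 17/4 ≈ 4.25000.
Difference = 24/5 − 17/4 = 11/20 ≈ 0.5500.

MAP − MLE = 0.5500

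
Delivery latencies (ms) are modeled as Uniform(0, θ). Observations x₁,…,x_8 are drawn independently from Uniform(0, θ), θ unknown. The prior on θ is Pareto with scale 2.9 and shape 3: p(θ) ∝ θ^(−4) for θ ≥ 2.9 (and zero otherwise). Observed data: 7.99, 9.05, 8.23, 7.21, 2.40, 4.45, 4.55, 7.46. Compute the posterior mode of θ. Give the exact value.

The Uniform(0, θ) likelihood is θ^(−n) for θ ≥ max(xᵢ), zero otherwise. Here max(xᵢ) = 9.05.
Posterior ∝ θ^(−4) · θ^(−8) = θ^(−12) on θ ≥ max(2.9, 9.05) = 9.05.
This density is strictly decreasing in θ, so the posterior mode lies at the lower boundary of the support.

θ̂_MAP = 9.05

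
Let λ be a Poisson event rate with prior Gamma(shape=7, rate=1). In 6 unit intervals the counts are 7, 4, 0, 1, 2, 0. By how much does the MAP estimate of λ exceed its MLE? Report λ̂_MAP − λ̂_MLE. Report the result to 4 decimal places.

MAP − MLE = 0.5238

Σxᵢ = 14. Posterior is Gamma(21, 7); MAP = (21−1)/7 = 20/7 ≈ 2.85714.
MLE = x̄ = 14/6 ≈ 2.33333.
Difference = 20/7 − 14/6 = 11/21 ≈ 0.5238.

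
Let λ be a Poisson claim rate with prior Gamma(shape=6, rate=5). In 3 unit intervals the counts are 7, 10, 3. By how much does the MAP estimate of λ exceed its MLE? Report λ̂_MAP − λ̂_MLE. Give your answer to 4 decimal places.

MAP − MLE = -3.5417

Σxᵢ = 20. Posterior is Gamma(26, 8); MAP = (26−1)/8 = 25/8 ≈ 3.12500.
MLE = x̄ = 20/3 ≈ 6.66667.
Difference = 25/8 − 20/3 = -85/24 ≈ -3.5417.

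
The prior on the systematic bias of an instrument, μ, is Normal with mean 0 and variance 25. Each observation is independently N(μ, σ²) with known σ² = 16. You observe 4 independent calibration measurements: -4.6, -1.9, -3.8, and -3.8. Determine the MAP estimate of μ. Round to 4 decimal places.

μ̂_MAP = -3.0388

n = 4; x̄ = ((-4.6) + (-1.9) + (-3.8) + (-3.8))/4 = -14.1/4 = -3.525.
For a Normal prior and Normal likelihood with known variance, the posterior is Normal; its mode equals its mean, the precision-weighted average.
Prior precision 1/σ₀² = 1/25 = 0.04; data precision n/σ² = 4/16 = 0.25.
μ̂ = (0.04·0 + 0.25·(-3.525)) / (0.04 + 0.25) = (-0.88125)/0.29 = -705/232 ≈ -3.0388.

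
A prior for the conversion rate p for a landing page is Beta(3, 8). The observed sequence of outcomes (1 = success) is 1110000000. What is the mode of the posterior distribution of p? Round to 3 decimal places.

Prior: Beta(3, 8).
Data: 3 successes in 10 trials (from the sequence). The binomial likelihood contributes p^3(1−p)^7, so the posterior is Beta(3+3, 8+7) = Beta(6, 15).
For Beta(a, b) with a, b > 1 the mode is (a−1)/(a+b−2) = 5/19 ≈ 0.263.

p̂_MAP = 0.263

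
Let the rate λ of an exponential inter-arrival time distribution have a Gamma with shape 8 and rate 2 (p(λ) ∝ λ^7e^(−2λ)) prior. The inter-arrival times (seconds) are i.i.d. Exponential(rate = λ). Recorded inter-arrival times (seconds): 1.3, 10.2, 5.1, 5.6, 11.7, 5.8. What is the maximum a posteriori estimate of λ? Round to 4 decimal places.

The Exponential(rate=λ) likelihood is ∝ λ^n e^(−λΣtᵢ). Here n = 6 and Σtᵢ = 1.3 + 10.2 + 5.1 + 5.6 + 11.7 + 5.8 = 39.7.
Posterior ∝ λ^7e^(−2λ) · λ^6e^(−39.7λ) = λ^13e^(−41.7λ), i.e. Gamma(14, 41.7).
Mode = (a−1)/b = 13/41.7 ≈ 0.3118.

λ̂_MAP = 0.3118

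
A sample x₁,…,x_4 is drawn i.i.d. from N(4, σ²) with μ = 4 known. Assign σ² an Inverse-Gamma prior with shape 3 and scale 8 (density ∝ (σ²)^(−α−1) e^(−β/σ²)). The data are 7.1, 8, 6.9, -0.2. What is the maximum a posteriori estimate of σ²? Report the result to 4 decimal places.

Sum of squared deviations about the known mean: SS = (7.1−4)² + (8−4)² + (6.9−4)² + (-0.2−4)² = 51.66.
The Normal likelihood contributes (σ²)^(−n/2) exp(−SS/(2σ²)), so the posterior is Inverse-Gamma(α + n/2, β + SS/2) = Inverse-Gamma(5, 33.83).
The mode of Inverse-Gamma(a, b) is b/(a+1) = 33.83/6 ≈ 5.6383.

σ̂²_MAP = 5.6383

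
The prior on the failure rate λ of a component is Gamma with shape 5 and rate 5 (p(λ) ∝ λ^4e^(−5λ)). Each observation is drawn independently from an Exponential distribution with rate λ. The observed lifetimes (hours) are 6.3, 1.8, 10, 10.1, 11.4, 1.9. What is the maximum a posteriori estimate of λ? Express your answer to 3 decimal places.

λ̂_MAP = 0.215

The Exponential(rate=λ) likelihood is ∝ λ^n e^(−λΣtᵢ). Here n = 6 and Σtᵢ = 6.3 + 1.8 + 10 + 10.1 + 11.4 + 1.9 = 41.5.
Posterior ∝ λ^4e^(−5λ) · λ^6e^(−41.5λ) = λ^10e^(−46.5λ), i.e. Gamma(11, 46.5).
Mode = (a−1)/b = 10/46.5 ≈ 0.215.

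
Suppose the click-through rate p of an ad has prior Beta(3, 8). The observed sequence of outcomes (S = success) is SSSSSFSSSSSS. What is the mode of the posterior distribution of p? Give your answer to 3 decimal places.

p̂_MAP = 0.619

Prior: Beta(3, 8).
Data: 11 successes in 12 trials (from the sequence). The binomial likelihood contributes p^11(1−p)^1, so the posterior is Beta(3+11, 8+1) = Beta(14, 9).
For Beta(a, b) with a, b > 1 the mode is (a−1)/(a+b−2) = 13/21 ≈ 0.619.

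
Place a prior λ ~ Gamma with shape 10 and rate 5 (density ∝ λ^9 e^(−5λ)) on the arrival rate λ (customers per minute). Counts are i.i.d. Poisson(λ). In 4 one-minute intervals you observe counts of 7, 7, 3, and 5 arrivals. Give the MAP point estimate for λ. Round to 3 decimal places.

Σxᵢ = 7+7+3+5 = 22, with n = 4.
Posterior ∝ λ^9e^(−5λ) · λ^22e^(−4λ) = λ^31e^(−9λ), i.e. Gamma(shape=32, rate=9).
The mode of a Gamma(a, b) with a ≥ 1 (shape–rate) is (a−1)/b = 31/9 ≈ 3.444.

λ̂_MAP = 3.444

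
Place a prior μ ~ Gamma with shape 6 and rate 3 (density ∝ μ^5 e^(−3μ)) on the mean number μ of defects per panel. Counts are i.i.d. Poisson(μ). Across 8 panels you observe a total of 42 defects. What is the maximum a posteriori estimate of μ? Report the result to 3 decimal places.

μ̂_MAP = 4.273

Σxᵢ = 42, n = 8.
Posterior ∝ μ^5e^(−3μ) · μ^42e^(−8μ) = μ^47e^(−11μ), i.e. Gamma(shape=48, rate=11).
The mode of a Gamma(a, b) with a ≥ 1 (shape–rate) is (a−1)/b = 47/11 ≈ 4.273.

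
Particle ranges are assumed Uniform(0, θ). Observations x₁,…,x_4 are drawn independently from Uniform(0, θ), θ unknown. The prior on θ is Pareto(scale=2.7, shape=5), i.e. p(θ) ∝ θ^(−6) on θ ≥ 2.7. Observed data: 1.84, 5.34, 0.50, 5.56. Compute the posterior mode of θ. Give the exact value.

θ̂_MAP = 5.56

The Uniform(0, θ) likelihood is θ^(−n) for θ ≥ max(xᵢ), zero otherwise. Here max(xᵢ) = 5.56.
Posterior ∝ θ^(−6) · θ^(−4) = θ^(−10) on θ ≥ max(2.7, 5.56) = 5.56.
This density is strictly decreasing in θ, so the posterior mode lies at the lower boundary of the support.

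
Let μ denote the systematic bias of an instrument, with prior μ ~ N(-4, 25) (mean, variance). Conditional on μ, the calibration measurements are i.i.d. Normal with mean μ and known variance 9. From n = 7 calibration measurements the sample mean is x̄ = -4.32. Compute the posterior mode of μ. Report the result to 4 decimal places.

n = 7, x̄ = -4.32.
For a Normal prior and Normal likelihood with known variance, the posterior is Normal; its mode equals its mean, the precision-weighted average.
Prior precision 1/σ₀² = 1/25 = 0.04; data precision n/σ² = 7/9.
μ̂ = (0.04·(-4) + (7/9)·(-4.32)) / (0.04 + 7/9) = (-3.52)/(184/225) = -99/23 ≈ -4.3043.

μ̂_MAP = -4.3043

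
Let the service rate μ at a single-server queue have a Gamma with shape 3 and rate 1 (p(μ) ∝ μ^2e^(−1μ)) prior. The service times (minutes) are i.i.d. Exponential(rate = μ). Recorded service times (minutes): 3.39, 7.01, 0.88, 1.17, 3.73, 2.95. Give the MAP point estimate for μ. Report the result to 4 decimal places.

The Exponential(rate=μ) likelihood is ∝ μ^n e^(−μΣtᵢ). Here n = 6 and Σtᵢ = 3.39 + 7.01 + 0.88 + 1.17 + 3.73 + 2.95 = 19.13.
Posterior ∝ μ^2e^(−1μ) · μ^6e^(−19.13μ) = μ^8e^(−20.13μ), i.e. Gamma(9, 20.13).
Mode = (a−1)/b = 8/20.13 ≈ 0.3974.

μ̂_MAP = 0.3974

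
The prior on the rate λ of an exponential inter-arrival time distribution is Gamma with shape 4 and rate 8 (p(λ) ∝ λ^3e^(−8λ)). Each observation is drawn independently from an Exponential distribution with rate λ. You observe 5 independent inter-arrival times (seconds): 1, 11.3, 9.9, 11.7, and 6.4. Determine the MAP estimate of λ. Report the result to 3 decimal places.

The Exponential(rate=λ) likelihood is ∝ λ^n e^(−λΣtᵢ). Here n = 5 and Σtᵢ = 1 + 11.3 + 9.9 + 11.7 + 6.4 = 40.3.
Posterior ∝ λ^3e^(−8λ) · λ^5e^(−40.3λ) = λ^8e^(−48.3λ), i.e. Gamma(9, 48.3).
Mode = (a−1)/b = 8/48.3 ≈ 0.166.

λ̂_MAP = 0.166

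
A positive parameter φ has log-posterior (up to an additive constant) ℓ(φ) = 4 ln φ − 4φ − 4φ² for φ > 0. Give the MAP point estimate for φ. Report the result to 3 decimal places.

ℓ'(φ) = 4/φ − 4 − 8φ. Setting this to zero and multiplying by φ: 8φ² + 4φ − 4 = 0.
φ = (−4 + √(4² + 4·8·4)) / (2·8) = (−4 + √144) / 16 = (−4 + 12)/16 = 1/2.
ℓ''(φ) = −4/φ² − 8 < 0, confirming a maximum.

φ̂_MAP = 0.500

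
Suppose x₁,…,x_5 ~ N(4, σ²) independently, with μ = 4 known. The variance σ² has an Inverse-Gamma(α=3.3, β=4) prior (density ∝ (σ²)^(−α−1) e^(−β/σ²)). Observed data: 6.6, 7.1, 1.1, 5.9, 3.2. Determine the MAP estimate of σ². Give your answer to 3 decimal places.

σ̂²_MAP = 2.723

Sum of squared deviations about the known mean: SS = (6.6−4)² + (7.1−4)² + (1.1−4)² + (5.9−4)² + (3.2−4)² = 29.03.
The Normal likelihood contributes (σ²)^(−n/2) exp(−SS/(2σ²)), so the posterior is Inverse-Gamma(α + n/2, β + SS/2) = Inverse-Gamma(5.8, 18.515).
The mode of Inverse-Gamma(a, b) is b/(a+1) = 18.515/6.8 ≈ 2.723.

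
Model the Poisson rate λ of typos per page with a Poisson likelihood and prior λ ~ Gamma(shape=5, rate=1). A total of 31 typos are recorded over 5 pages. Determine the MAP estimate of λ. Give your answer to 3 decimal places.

λ̂_MAP = 5.833

Σxᵢ = 31, n = 5.
Posterior ∝ λ^4e^(−1λ) · λ^31e^(−5λ) = λ^35e^(−6λ), i.e. Gamma(shape=36, rate=6).
The mode of a Gamma(a, b) with a ≥ 1 (shape–rate) is (a−1)/b = 35/6 ≈ 5.833.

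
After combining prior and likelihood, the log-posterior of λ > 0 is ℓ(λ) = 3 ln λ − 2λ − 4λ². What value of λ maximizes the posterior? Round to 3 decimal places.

λ̂_MAP = 0.500

ℓ'(λ) = 3/λ − 2 − 8λ. Setting this to zero and multiplying by λ: 8λ² + 2λ − 3 = 0.
λ = (−2 + √(2² + 4·8·3)) / (2·8) = (−2 + √100) / 16 = (−2 + 10)/16 = 1/2.
ℓ''(λ) = −3/λ² − 8 < 0, confirming a maximum.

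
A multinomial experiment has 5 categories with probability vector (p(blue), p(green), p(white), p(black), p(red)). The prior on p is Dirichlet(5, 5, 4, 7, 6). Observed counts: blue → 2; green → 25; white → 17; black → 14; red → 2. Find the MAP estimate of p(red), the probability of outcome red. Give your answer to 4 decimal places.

The posterior is Dirichlet(αᵢ + nᵢ) = Dirichlet(7, 30, 21, 21, 8).
For a Dirichlet(a₁,…,a_K) with all aᵢ > 1, the mode has j-th component (aⱼ − 1)/(Σaᵢ − K).
Here Σaᵢ = 87 and K = 5, so p(red) = (8 − 1)/(87 − 5) = 7/82 ≈ 0.0854.

MAP estimate of p(red) = 0.0854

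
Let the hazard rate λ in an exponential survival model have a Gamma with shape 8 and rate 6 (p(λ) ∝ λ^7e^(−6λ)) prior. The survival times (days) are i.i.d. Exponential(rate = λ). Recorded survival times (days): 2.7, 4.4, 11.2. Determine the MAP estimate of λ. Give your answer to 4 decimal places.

The Exponential(rate=λ) likelihood is ∝ λ^n e^(−λΣtᵢ). Here n = 3 and Σtᵢ = 2.7 + 4.4 + 11.2 = 18.3.
Posterior ∝ λ^7e^(−6λ) · λ^3e^(−18.3λ) = λ^10e^(−24.3λ), i.e. Gamma(11, 24.3).
Mode = (a−1)/b = 10/24.3 ≈ 0.4115.

λ̂_MAP = 0.4115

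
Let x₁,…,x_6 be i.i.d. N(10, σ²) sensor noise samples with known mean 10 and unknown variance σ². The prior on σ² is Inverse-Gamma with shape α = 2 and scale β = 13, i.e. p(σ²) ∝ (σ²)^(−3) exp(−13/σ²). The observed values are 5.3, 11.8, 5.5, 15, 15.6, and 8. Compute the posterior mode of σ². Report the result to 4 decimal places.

σ̂²_MAP = 10.9950

Sum of squared deviations about the known mean: SS = (5.3−10)² + (11.8−10)² + (5.5−10)² + (15−10)² + (15.6−10)² + (8−10)² = 105.94.
The Normal likelihood contributes (σ²)^(−n/2) exp(−SS/(2σ²)), so the posterior is Inverse-Gamma(α + n/2, β + SS/2) = Inverse-Gamma(5, 65.97).
The mode of Inverse-Gamma(a, b) is b/(a+1) = 65.97/6 ≈ 10.9950.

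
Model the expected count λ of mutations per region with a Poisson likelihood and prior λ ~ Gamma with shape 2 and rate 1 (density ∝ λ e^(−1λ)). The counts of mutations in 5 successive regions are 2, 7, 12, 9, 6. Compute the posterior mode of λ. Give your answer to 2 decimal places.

Σxᵢ = 2+7+12+9+6 = 36, with n = 5.
Posterior ∝ λe^(−1λ) · λ^36e^(−5λ) = λ^37e^(−6λ), i.e. Gamma(shape=38, rate=6).
The mode of a Gamma(a, b) with a ≥ 1 (shape–rate) is (a−1)/b = 37/6 ≈ 6.17.

λ̂_MAP = 6.17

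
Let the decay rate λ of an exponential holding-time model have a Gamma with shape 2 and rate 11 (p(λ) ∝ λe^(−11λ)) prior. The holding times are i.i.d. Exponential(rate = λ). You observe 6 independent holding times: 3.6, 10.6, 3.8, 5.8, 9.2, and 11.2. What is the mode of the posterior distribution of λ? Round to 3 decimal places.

The Exponential(rate=λ) likelihood is ∝ λ^n e^(−λΣtᵢ). Here n = 6 and Σtᵢ = 3.6 + 10.6 + 3.8 + 5.8 + 9.2 + 11.2 = 44.2.
Posterior ∝ λe^(−11λ) · λ^6e^(−44.2λ) = λ^7e^(−55.2λ), i.e. Gamma(8, 55.2).
Mode = (a−1)/b = 7/55.2 ≈ 0.127.

λ̂_MAP = 0.127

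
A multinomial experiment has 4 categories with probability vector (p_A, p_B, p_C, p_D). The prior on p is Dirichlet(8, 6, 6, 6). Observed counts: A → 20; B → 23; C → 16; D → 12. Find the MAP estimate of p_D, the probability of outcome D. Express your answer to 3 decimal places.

MAP estimate of p_D = 0.183

The posterior is Dirichlet(αᵢ + nᵢ) = Dirichlet(28, 29, 22, 18).
For a Dirichlet(a₁,…,a_K) with all aᵢ > 1, the mode has j-th component (aⱼ − 1)/(Σaᵢ − K).
Here Σaᵢ = 97 and K = 4, so p_D = (18 − 1)/(97 − 4) = 17/93 ≈ 0.183.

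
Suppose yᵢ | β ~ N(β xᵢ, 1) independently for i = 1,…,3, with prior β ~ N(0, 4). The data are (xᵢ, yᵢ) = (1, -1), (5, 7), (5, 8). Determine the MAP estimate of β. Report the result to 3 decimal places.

β̂_MAP = 1.444

log p(β | y) = −Σ(yᵢ − βxᵢ)²/(2·1) − β²/(2·4) + const.
Setting the derivative to zero: Σxᵢ(yᵢ − βxᵢ)/1 − β/4 = 0, so β = Σxᵢyᵢ / (Σxᵢ² + σ²/τ²).
Σxᵢyᵢ = 1·(-1) + 5·7 + 5·8 = 74; Σxᵢ² = 51; σ²/τ² = 0.25.
β̂_MAP = 74 / (51 + 0.25) = 74/51.25 ≈ 1.444.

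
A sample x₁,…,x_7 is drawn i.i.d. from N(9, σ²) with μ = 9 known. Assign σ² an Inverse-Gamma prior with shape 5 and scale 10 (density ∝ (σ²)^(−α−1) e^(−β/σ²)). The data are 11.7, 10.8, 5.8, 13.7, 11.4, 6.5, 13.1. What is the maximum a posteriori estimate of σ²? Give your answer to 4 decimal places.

σ̂²_MAP = 4.8253

Sum of squared deviations about the known mean: SS = (11.7−9)² + (10.8−9)² + (5.8−9)² + (13.7−9)² + (11.4−9)² + (6.5−9)² + (13.1−9)² = 71.68.
The Normal likelihood contributes (σ²)^(−n/2) exp(−SS/(2σ²)), so the posterior is Inverse-Gamma(α + n/2, β + SS/2) = Inverse-Gamma(8.5, 45.84).
The mode of Inverse-Gamma(a, b) is b/(a+1) = 45.84/9.5 ≈ 4.8253.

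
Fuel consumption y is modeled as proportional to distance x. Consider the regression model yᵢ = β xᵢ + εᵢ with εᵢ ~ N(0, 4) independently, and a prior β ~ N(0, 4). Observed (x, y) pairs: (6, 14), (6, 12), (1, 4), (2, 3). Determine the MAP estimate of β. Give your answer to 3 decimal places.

β̂_MAP = 2.128

log p(β | y) = −Σ(yᵢ − βxᵢ)²/(2·4) − β²/(2·4) + const.
Setting the derivative to zero: Σxᵢ(yᵢ − βxᵢ)/4 − β/4 = 0, so β = Σxᵢyᵢ / (Σxᵢ² + σ²/τ²).
Σxᵢyᵢ = 6·14 + 6·12 + 1·4 + 2·3 = 166; Σxᵢ² = 77; σ²/τ² = 1.
β̂_MAP = 166 / (77 + 1) = 166/78 ≈ 2.128.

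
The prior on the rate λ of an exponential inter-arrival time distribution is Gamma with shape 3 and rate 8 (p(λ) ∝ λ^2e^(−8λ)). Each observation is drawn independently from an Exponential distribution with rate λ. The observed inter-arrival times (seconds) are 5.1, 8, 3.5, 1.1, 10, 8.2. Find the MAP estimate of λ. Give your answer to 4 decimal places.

λ̂_MAP = 0.1822

The Exponential(rate=λ) likelihood is ∝ λ^n e^(−λΣtᵢ). Here n = 6 and Σtᵢ = 5.1 + 8 + 3.5 + 1.1 + 10 + 8.2 = 35.9.
Posterior ∝ λ^2e^(−8λ) · λ^6e^(−35.9λ) = λ^8e^(−43.9λ), i.e. Gamma(9, 43.9).
Mode = (a−1)/b = 8/43.9 ≈ 0.1822.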